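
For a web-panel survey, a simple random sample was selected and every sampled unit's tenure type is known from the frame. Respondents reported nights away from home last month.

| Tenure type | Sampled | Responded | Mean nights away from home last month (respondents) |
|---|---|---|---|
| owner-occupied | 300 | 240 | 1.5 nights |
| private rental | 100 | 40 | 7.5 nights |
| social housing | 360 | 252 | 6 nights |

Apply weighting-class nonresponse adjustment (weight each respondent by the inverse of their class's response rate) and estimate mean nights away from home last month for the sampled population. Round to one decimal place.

4.4

Response rates by class: owner-occupied 240/300 = 80%, private rental 40/100 = 40%, social housing 252/360 = 70%.
Weighting each respondent by the inverse class response rate inflates each class back to its sampled size, so the class weight is n_sampled:
  owner-occupied: 300 × 1.5 = 450
  private rental: 100 × 7.5 = 750
  social housing: 360 × 6 = 2160
Adjusted estimate = 3360 / 760 = 4.42105 → 4.4.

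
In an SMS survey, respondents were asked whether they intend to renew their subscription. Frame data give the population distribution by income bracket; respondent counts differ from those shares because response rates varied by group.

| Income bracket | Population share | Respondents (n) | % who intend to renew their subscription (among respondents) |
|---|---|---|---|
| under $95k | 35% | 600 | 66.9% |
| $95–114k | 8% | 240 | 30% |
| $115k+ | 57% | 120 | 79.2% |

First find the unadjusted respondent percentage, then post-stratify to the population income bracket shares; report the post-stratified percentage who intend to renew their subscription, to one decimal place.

Without adjustment, the pooled respondent share is:
  (600/960)×66.9 + (240/960)×30 + (120/960)×79.2 = 59.2125%
Reweighting by population income bracket shares:
  0.35×66.9 + 0.08×30 + 0.57×79.2 = 70.959%

71.0%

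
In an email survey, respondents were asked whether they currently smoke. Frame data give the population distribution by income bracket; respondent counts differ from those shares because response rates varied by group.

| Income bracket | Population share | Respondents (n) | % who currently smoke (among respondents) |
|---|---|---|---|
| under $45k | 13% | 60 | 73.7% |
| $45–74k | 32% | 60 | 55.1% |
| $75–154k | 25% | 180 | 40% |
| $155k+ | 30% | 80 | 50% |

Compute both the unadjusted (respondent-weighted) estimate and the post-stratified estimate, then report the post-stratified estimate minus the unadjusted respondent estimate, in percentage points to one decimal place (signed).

Unadjusted (pooled respondent) estimate weights by respondent counts:
  (60/380)×73.7 + (60/380)×55.1 + (180/380)×40 + (80/380)×50 = 49.8105%
Reweighting by population income bracket shares:
  0.13×73.7 + 0.32×55.1 + 0.25×40 + 0.3×50 = 52.213%
Difference = 52.213 − 49.8105 = 2.4025 pp.

+2.4 percentage points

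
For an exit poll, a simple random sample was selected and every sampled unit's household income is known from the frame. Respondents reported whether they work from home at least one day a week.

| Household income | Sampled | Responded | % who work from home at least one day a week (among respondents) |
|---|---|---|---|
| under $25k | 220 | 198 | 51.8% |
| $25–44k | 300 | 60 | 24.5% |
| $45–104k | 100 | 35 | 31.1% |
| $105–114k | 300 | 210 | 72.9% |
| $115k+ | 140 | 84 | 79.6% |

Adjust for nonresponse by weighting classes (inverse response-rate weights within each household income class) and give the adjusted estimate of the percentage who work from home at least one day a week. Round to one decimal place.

Class response rates: under $25k 198/220 = 90%, $25–44k 60/300 = 20%, $45–104k 35/100 = 35%, $105–114k 210/300 = 70%, $115k+ 84/140 = 60%.
Weighting each respondent by the inverse class response rate inflates each class back to its sampled size, so the class weight is n_sampled:
  under $25k: 220 × 51.8 = 11,396
  $25–44k: 300 × 24.5 = 7350
  $45–104k: 100 × 31.1 = 3110
  $105–114k: 300 × 72.9 = 21,870
  $115k+: 140 × 79.6 = 11,144
Adjusted estimate = 54,870 / 1,060 = 51.7642 → 51.8%.

51.8%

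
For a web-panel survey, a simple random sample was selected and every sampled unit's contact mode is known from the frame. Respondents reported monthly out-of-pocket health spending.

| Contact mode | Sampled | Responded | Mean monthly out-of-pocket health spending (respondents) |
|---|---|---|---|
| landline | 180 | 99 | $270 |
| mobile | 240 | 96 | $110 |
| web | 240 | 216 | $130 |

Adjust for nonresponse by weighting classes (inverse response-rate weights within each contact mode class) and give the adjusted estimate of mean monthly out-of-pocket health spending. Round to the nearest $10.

$160

Class response rates: landline 99/180 = 55%, mobile 96/240 = 40%, web 216/240 = 90%.
Inverse-response-rate weighting restores each class to its sampled count, so class totals weight by n_sampled:
  landline: 180 × 270 = 48,600
  mobile: 240 × 110 = 26,400
  web: 240 × 130 = 31,200
Adjusted estimate = 106,200 / 660 = 160.909 → $160.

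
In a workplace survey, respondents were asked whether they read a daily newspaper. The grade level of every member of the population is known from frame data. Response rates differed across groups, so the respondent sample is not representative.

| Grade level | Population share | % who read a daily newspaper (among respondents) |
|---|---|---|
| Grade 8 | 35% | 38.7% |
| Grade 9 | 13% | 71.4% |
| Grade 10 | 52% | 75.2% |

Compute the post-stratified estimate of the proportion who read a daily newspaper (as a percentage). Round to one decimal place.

Each cell contributes population-share × respondent value:
  Grade 8: 0.35 × 38.7 = 13.545
  Grade 9: 0.13 × 71.4 = 9.282
  Grade 10: 0.52 × 75.2 = 39.104
Post-stratified estimate = 61.931 → 61.9%.

61.9%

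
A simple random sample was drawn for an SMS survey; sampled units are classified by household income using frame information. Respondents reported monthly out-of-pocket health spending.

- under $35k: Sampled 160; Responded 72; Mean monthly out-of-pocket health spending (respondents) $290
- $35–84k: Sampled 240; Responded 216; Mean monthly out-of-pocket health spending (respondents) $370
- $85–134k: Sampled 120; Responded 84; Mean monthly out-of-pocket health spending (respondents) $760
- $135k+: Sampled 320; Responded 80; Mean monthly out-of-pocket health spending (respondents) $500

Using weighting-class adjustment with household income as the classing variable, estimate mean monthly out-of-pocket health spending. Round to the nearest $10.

Response rates by class: under $35k 72/160 = 45%, $35–84k 216/240 = 90%, $85–134k 84/120 = 70%, $135k+ 80/320 = 25%.
With weight = n_sampled/n_responded per class, the weighted class total is n_sampled:
  under $35k: 160 × 290 = 46,400
  $35–84k: 240 × 370 = 88,800
  $85–134k: 120 × 760 = 91,200
  $135k+: 320 × 500 = 160,000
Adjusted estimate = 386,400 / 840 = 460 → $460.

$460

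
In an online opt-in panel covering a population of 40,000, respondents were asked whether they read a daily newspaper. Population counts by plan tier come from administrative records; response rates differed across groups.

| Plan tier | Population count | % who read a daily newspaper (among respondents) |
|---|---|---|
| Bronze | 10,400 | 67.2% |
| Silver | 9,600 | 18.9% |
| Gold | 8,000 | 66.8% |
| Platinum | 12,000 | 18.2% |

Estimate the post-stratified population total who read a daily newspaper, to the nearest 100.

Each cell contributes its population count × the respondent rate:
  Bronze: 10,400 × 67.2% = 6988.8
  Silver: 9,600 × 18.9% = 1814.4
  Gold: 8,000 × 66.8% = 5344
  Platinum: 12,000 × 18.2% = 2184
Estimated total = 16331.2 → 16,300.

16,300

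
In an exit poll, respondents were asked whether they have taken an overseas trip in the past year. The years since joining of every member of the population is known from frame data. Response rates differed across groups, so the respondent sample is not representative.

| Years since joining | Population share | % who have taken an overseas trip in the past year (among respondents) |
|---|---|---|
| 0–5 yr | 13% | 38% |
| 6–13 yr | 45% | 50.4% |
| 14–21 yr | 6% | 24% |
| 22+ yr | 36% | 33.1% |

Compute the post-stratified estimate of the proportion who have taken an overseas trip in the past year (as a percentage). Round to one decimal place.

Each cell contributes population-share × respondent value:
  0–5 yr: 0.13 × 38 = 4.94
  6–13 yr: 0.45 × 50.4 = 22.68
  14–21 yr: 0.06 × 24 = 1.44
  22+ yr: 0.36 × 33.1 = 11.916
Post-stratified estimate = 40.976 → 41.0%.

41.0%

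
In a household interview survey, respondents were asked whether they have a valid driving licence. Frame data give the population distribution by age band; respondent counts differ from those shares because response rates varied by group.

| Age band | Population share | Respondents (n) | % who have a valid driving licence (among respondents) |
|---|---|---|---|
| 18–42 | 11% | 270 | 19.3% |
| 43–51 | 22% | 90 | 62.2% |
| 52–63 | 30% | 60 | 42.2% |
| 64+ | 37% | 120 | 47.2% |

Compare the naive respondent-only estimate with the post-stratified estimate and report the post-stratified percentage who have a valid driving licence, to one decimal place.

45.9%

Without adjustment, the pooled respondent share is:
  (270/540)×19.3 + (90/540)×62.2 + (60/540)×42.2 + (120/540)×47.2 = 35.1944%
Post-stratified estimate weights by population shares:
  0.11×19.3 + 0.22×62.2 + 0.3×42.2 + 0.37×47.2 = 45.931%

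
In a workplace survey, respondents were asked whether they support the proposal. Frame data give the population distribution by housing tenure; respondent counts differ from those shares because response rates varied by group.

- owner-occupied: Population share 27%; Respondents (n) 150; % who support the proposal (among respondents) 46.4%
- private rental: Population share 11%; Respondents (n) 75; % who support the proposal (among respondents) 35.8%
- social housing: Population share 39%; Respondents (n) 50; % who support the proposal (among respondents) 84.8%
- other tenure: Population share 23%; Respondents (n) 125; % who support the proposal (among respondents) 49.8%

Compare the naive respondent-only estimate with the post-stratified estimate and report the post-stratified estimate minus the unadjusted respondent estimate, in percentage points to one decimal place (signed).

Naive respondent-only estimate (weights = respondent counts):
  (150/400)×46.4 + (75/400)×35.8 + (50/400)×84.8 + (125/400)×49.8 = 50.275%
Reweighting by population housing tenure shares:
  0.27×46.4 + 0.11×35.8 + 0.39×84.8 + 0.23×49.8 = 60.992%
Difference = 60.992 − 50.275 = 10.717 pp.

+10.7 percentage points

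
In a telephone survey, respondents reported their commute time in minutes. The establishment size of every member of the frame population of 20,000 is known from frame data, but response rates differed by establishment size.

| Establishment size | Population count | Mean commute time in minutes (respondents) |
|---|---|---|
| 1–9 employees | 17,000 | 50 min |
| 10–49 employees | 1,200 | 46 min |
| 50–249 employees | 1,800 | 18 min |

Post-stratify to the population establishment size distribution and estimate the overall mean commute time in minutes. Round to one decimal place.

Post-stratification weights by population share, not respondent share:
  1–9 employees: (17,000/20,000) × 50 = 42.5
  10–49 employees: (1,200/20,000) × 46 = 2.76
  50–249 employees: (1,800/20,000) × 18 = 1.62
Post-stratified estimate = 46.88 → 46.9.

46.9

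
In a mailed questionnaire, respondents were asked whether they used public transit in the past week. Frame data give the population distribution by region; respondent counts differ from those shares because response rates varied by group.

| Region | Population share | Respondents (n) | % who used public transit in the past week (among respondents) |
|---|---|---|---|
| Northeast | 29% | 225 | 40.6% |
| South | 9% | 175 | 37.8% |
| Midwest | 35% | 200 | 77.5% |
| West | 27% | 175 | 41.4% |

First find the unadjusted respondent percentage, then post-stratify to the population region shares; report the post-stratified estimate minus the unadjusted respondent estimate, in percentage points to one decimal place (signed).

Unadjusted (pooled respondent) estimate weights by respondent counts:
  (225/775)×40.6 + (175/775)×37.8 + (200/775)×77.5 + (175/775)×41.4 = 49.671%
Post-stratified estimate weights by population shares:
  0.29×40.6 + 0.09×37.8 + 0.35×77.5 + 0.27×41.4 = 53.479%
Difference = 53.479 − 49.671 = 3.808 pp.

+3.8 percentage points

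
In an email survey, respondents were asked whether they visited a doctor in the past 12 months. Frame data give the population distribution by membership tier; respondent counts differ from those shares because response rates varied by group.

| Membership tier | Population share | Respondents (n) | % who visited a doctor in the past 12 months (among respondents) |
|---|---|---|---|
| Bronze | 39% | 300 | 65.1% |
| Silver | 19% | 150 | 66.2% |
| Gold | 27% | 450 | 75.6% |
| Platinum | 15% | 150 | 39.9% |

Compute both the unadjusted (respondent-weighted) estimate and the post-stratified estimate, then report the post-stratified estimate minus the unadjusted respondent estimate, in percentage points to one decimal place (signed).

Unadjusted (pooled respondent) estimate weights by respondent counts:
  (300/1050)×65.1 + (150/1050)×66.2 + (450/1050)×75.6 + (150/1050)×39.9 = 66.1571%
Post-stratified estimate weights by population shares:
  0.39×65.1 + 0.19×66.2 + 0.27×75.6 + 0.15×39.9 = 64.364%
Difference = 64.364 − 66.1571 = -1.7931 pp.

-1.8 percentage points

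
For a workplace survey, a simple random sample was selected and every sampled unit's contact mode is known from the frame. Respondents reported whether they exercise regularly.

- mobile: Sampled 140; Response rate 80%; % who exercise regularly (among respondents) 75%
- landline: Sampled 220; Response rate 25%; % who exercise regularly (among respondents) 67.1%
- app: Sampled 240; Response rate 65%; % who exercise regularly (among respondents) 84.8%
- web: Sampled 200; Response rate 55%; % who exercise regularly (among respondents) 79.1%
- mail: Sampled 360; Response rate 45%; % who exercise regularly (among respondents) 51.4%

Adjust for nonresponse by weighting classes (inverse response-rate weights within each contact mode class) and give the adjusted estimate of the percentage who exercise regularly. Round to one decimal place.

68.9%

Weighting each respondent by the inverse class response rate inflates each class back to its sampled size, so the class weight is n_sampled:
  mobile: 140 × 75 = 10,500
  landline: 220 × 67.1 = 14762
  app: 240 × 84.8 = 20,352
  web: 200 × 79.1 = 15820
  mail: 360 × 51.4 = 18,504
Adjusted estimate = 79,938 / 1,160 = 68.9121 → 68.9%.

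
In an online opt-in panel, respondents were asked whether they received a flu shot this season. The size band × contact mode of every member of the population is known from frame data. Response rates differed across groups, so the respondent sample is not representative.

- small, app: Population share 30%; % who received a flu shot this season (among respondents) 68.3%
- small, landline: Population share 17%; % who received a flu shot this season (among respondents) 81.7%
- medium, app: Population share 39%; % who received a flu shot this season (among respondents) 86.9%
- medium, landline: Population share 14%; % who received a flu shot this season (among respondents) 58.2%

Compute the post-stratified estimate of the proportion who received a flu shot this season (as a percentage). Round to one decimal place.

76.4%

Each cell contributes population-share × respondent value:
  small, app: 0.3 × 68.3 = 20.49
  small, landline: 0.17 × 81.7 = 13.889
  medium, app: 0.39 × 86.9 = 33.891
  medium, landline: 0.14 × 58.2 = 8.148
Post-stratified estimate = 76.418 → 76.4%.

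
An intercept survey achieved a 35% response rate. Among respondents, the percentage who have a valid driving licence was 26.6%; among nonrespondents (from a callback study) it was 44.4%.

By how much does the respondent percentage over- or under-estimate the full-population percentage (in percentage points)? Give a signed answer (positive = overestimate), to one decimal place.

-11.6 percentage points

Nonresponse fraction = 1 − 0.35 = 0.65.
Bias = (nonresponse fraction) × (respondent percentage − nonrespondent percentage)
     = 0.65 × (26.6 − 44.4) = 0.65 × -17.8 = -11.57.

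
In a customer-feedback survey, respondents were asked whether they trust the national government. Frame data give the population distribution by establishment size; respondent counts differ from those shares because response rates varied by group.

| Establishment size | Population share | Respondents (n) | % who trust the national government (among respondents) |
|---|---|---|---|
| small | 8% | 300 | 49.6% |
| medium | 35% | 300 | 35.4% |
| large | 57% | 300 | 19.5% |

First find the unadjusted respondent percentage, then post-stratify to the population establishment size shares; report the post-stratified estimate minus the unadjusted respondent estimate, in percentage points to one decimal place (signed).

-7.4 percentage points

Naive respondent-only estimate (weights = respondent counts):
  (300/900)×49.6 + (300/900)×35.4 + (300/900)×19.5 = 34.8333%
Reweighting by population establishment size shares:
  0.08×49.6 + 0.35×35.4 + 0.57×19.5 = 27.473%
Difference = 27.473 − 34.8333 = -7.3603 pp.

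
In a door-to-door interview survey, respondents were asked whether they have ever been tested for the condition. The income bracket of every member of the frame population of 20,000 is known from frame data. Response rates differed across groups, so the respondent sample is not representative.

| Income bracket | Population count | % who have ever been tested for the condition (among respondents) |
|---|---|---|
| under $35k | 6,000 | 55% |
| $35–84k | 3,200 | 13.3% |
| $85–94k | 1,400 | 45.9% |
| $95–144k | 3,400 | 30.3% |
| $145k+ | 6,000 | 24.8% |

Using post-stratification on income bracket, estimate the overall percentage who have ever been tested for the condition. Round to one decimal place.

34.4%

Post-stratification weights by population share, not respondent share:
  under $35k: (6,000/20,000) × 55 = 16.5
  $35–84k: (3,200/20,000) × 13.3 = 2.128
  $85–94k: (1,400/20,000) × 45.9 = 3.213
  $95–144k: (3,400/20,000) × 30.3 = 5.151
  $145k+: (6,000/20,000) × 24.8 = 7.44
Post-stratified estimate = 34.432 → 34.4%.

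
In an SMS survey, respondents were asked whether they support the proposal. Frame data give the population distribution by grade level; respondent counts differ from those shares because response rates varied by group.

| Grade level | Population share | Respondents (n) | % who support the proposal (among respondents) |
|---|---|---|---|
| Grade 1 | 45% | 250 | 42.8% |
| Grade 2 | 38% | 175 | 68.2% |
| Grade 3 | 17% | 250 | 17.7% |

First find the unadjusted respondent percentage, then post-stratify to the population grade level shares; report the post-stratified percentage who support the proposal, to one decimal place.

48.2%

Unadjusted (pooled respondent) estimate weights by respondent counts:
  (250/675)×42.8 + (175/675)×68.2 + (250/675)×17.7 = 40.0889%
Post-stratified estimate weights by population shares:
  0.45×42.8 + 0.38×68.2 + 0.17×17.7 = 48.185%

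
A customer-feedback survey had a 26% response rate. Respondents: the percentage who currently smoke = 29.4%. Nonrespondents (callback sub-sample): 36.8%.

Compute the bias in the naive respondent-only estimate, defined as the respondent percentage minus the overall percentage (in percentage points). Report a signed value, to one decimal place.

Nonresponse fraction = 1 − 0.26 = 0.74.
Bias = (nonresponse fraction) × (respondent percentage − nonrespondent percentage)
     = 0.74 × (29.4 − 36.8) = 0.74 × -7.4 = -5.476.

-5.5 percentage points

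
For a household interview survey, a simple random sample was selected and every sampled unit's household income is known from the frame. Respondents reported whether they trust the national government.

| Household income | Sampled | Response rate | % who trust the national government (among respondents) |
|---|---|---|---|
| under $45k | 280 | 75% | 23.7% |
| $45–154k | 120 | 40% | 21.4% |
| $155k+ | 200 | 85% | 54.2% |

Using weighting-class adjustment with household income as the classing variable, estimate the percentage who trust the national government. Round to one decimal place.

33.4%

Each respondent's weight = sampled/responded in their class; summing within a class gives n_sampled, so:
  under $45k: 280 × 23.7 = 6636
  $45–154k: 120 × 21.4 = 2568
  $155k+: 200 × 54.2 = 10,840
Adjusted estimate = 20,044 / 600 = 33.4067 → 33.4%.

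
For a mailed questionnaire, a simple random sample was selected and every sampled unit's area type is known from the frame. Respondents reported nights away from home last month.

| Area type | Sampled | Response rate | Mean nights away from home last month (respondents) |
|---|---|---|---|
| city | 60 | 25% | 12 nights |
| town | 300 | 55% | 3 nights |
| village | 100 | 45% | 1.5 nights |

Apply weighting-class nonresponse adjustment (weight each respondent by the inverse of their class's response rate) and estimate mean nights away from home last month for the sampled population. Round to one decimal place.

Inverse-response-rate weighting restores each class to its sampled count, so class totals weight by n_sampled:
  city: 60 × 12 = 720
  town: 300 × 3 = 900
  village: 100 × 1.5 = 150
Adjusted estimate = 1770 / 460 = 3.84783 → 3.8.

3.8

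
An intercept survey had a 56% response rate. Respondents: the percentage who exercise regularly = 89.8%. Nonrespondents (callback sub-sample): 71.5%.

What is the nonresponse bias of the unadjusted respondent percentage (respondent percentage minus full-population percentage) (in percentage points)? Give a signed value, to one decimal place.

Nonresponse fraction = 1 − 0.56 = 0.44.
Bias = (nonresponse fraction) × (respondent percentage − nonrespondent percentage)
     = 0.44 × (89.8 − 71.5) = 0.44 × 18.3 = 8.052.

+8.1 percentage points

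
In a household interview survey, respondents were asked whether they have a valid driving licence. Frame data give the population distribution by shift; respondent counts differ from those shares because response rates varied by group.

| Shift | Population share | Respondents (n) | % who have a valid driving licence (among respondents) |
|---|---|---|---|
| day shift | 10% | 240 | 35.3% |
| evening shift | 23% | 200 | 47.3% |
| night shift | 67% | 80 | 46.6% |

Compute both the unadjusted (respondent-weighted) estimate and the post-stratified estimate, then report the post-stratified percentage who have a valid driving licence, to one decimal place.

45.6%

Unadjusted (pooled respondent) estimate weights by respondent counts:
  (240/520)×35.3 + (200/520)×47.3 + (80/520)×46.6 = 41.6538%
Reweighting by population shift shares:
  0.1×35.3 + 0.23×47.3 + 0.67×46.6 = 45.631%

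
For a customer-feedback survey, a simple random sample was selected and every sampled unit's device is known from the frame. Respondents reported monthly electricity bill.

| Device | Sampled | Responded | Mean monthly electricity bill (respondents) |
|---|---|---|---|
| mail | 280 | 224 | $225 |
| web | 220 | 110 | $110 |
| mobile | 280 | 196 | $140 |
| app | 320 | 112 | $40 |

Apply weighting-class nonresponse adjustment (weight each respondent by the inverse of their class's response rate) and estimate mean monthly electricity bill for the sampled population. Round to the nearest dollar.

Response rates by class: mail 224/280 = 80%, web 110/220 = 50%, mobile 196/280 = 70%, app 112/320 = 35%.
Each respondent's weight = sampled/responded in their class; summing within a class gives n_sampled, so:
  mail: 280 × 225 = 63,000
  web: 220 × 110 = 24,200
  mobile: 280 × 140 = 39,200
  app: 320 × 40 = 12,800
Adjusted estimate = 139,200 / 1,100 = 126.545 → $127.

$127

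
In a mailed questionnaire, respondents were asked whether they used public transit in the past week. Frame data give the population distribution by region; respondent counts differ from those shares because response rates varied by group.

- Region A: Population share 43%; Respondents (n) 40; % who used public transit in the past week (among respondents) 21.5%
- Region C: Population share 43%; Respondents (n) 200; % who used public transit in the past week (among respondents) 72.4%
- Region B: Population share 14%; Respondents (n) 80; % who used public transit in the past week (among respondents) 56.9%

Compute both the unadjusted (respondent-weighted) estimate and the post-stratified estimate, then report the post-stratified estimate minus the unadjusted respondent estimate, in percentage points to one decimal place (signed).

-13.8 percentage points

Without adjustment, the pooled respondent share is:
  (40/320)×21.5 + (200/320)×72.4 + (80/320)×56.9 = 62.1625%
Post-stratified estimate weights by population shares:
  0.43×21.5 + 0.43×72.4 + 0.14×56.9 = 48.343%
Difference = 48.343 − 62.1625 = -13.8195 pp.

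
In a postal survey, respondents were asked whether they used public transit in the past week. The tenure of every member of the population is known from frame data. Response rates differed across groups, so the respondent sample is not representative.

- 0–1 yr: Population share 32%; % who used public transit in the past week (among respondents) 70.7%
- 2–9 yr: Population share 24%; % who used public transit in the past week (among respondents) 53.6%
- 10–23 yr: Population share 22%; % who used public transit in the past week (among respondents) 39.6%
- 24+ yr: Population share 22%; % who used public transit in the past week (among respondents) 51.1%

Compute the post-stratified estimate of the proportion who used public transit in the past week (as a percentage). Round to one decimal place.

55.4%

Reweight to the known tenure distribution:
  0–1 yr: 0.32 × 70.7 = 22.624
  2–9 yr: 0.24 × 53.6 = 12.864
  10–23 yr: 0.22 × 39.6 = 8.712
  24+ yr: 0.22 × 51.1 = 11.242
Post-stratified estimate = 55.442 → 55.4%.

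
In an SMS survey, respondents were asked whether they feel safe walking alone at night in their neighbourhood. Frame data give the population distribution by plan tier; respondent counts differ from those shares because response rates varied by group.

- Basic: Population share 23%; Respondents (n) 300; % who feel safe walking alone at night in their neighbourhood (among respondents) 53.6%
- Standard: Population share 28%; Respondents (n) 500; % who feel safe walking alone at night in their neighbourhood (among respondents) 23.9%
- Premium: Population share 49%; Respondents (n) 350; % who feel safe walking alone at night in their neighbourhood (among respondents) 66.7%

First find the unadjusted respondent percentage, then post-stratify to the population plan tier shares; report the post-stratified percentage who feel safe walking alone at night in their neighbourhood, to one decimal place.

Without adjustment, the pooled respondent share is:
  (300/1150)×53.6 + (500/1150)×23.9 + (350/1150)×66.7 = 44.6739%
Reweighting by population plan tier shares:
  0.23×53.6 + 0.28×23.9 + 0.49×66.7 = 51.703%

51.7%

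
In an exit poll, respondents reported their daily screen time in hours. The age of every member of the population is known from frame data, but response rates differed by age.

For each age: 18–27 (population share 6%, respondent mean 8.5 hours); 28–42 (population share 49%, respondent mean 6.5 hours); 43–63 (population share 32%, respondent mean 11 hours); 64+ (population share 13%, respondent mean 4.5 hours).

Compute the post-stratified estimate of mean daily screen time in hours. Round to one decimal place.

Post-stratification weights by population share, not respondent share:
  18–27: 0.06 × 8.5 = 0.51
  28–42: 0.49 × 6.5 = 3.185
  43–63: 0.32 × 11 = 3.52
  64+: 0.13 × 4.5 = 0.585
Post-stratified estimate = 7.8 → 7.8.

7.8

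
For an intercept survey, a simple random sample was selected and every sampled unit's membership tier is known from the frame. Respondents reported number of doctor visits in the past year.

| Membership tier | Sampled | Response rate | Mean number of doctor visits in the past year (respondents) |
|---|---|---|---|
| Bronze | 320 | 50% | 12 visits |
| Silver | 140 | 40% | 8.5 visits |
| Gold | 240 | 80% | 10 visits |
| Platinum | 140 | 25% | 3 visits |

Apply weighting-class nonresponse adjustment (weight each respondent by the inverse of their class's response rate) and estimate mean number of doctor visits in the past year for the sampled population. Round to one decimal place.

9.3

Weighting each respondent by the inverse class response rate inflates each class back to its sampled size, so the class weight is n_sampled:
  Bronze: 320 × 12 = 3840
  Silver: 140 × 8.5 = 1190
  Gold: 240 × 10 = 2400
  Platinum: 140 × 3 = 420
Adjusted estimate = 7850 / 840 = 9.34524 → 9.3.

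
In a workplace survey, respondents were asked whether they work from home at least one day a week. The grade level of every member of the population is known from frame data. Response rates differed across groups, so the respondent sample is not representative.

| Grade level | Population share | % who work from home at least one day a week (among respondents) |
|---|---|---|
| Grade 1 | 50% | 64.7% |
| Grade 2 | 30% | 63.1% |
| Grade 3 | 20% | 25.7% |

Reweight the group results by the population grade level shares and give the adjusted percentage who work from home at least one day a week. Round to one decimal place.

Post-stratification weights by population share, not respondent share:
  Grade 1: 0.5 × 64.7 = 32.35
  Grade 2: 0.3 × 63.1 = 18.93
  Grade 3: 0.2 × 25.7 = 5.14
Post-stratified estimate = 56.42 → 56.4%.

56.4%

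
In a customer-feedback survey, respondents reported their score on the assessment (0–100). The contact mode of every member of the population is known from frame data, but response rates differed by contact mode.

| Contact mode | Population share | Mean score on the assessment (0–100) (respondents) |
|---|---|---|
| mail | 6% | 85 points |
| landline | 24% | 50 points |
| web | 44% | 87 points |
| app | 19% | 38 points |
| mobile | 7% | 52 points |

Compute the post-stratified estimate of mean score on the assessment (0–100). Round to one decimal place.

66.2

Weight each group's respondent value by its population share:
  mail: 0.06 × 85 = 5.1
  landline: 0.24 × 50 = 12
  web: 0.44 × 87 = 38.28
  app: 0.19 × 38 = 7.22
  mobile: 0.07 × 52 = 3.64
Post-stratified estimate = 66.24 → 66.2.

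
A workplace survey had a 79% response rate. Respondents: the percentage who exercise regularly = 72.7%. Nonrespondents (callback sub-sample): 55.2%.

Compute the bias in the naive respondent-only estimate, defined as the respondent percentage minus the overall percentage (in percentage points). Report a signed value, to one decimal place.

Nonresponse fraction = 1 − 0.79 = 0.21.
Bias = (nonresponse fraction) × (respondent percentage − nonrespondent percentage)
     = 0.21 × (72.7 − 55.2) = 0.21 × 17.5 = 3.675.

+3.7 percentage points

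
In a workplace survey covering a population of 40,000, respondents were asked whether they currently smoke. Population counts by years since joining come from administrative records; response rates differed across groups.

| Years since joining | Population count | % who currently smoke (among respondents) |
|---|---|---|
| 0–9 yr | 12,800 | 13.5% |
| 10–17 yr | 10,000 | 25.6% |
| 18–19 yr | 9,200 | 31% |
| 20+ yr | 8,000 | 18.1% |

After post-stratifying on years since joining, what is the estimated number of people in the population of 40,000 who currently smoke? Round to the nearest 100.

Estimated count per cell = population count × respondent percentage:
  0–9 yr: 12,800 × 13.5% = 1728
  10–17 yr: 10,000 × 25.6% = 2560
  18–19 yr: 9,200 × 31% = 2852
  20+ yr: 8,000 × 18.1% = 1448
Estimated total = 8588 → 8,600.

8,600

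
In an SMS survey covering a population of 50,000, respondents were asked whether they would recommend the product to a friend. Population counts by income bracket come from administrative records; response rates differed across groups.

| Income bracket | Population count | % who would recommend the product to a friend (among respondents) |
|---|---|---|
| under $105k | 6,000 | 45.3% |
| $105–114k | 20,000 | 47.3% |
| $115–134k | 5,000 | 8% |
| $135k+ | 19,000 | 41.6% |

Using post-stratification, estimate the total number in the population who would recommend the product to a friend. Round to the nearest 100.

Apply each group's respondent rate to its population count:
  under $105k: 6,000 × 45.3% = 2718
  $105–114k: 20,000 × 47.3% = 9460
  $115–134k: 5,000 × 8% = 400
  $135k+: 19,000 × 41.6% = 7904
Estimated total = 20,482 → 20,500.

20,500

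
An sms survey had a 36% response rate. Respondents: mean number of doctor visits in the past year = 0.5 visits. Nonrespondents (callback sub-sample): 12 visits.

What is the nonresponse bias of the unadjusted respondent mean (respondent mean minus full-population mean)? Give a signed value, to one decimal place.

-7.4

Nonresponse fraction = 1 − 0.36 = 0.64.
Bias = (nonresponse fraction) × (respondent mean − nonrespondent mean)
     = 0.64 × (0.5 − 12) = 0.64 × -11.5 = -7.36.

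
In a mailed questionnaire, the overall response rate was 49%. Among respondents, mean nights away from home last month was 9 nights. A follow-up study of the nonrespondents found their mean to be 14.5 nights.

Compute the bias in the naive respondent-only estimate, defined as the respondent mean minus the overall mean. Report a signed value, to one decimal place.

Nonresponse fraction = 1 − 0.49 = 0.51.
Bias = (nonresponse fraction) × (respondent mean − nonrespondent mean)
     = 0.51 × (9 − 14.5) = 0.51 × -5.5 = -2.805.

-2.8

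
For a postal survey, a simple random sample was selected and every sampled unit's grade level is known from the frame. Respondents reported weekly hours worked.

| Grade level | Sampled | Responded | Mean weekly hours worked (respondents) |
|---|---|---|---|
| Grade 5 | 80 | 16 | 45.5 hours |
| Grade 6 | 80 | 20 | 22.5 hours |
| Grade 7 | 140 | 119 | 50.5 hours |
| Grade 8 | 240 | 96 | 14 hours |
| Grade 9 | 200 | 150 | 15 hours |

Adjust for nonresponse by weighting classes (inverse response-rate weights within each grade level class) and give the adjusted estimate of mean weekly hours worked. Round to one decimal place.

Class response rates: Grade 5 16/80 = 20%, Grade 6 20/80 = 25%, Grade 7 119/140 = 85%, Grade 8 96/240 = 40%, Grade 9 150/200 = 75%.
With weight = n_sampled/n_responded per class, the weighted class total is n_sampled:
  Grade 5: 80 × 45.5 = 3640
  Grade 6: 80 × 22.5 = 1800
  Grade 7: 140 × 50.5 = 7070
  Grade 8: 240 × 14 = 3360
  Grade 9: 200 × 15 = 3000
Adjusted estimate = 18,870 / 740 = 25.5 → 25.5.

25.5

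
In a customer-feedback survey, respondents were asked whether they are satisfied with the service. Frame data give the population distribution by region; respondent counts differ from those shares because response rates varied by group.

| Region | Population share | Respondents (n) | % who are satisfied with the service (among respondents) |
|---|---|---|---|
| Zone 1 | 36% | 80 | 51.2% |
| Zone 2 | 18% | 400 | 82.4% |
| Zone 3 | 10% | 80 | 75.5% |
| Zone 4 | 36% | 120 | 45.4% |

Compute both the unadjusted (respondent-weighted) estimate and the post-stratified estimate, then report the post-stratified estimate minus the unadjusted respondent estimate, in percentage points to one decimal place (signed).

-14.2 percentage points

Naive respondent-only estimate (weights = respondent counts):
  (80/680)×51.2 + (400/680)×82.4 + (80/680)×75.5 + (120/680)×45.4 = 71.3882%
Reweighting by population region shares:
  0.36×51.2 + 0.18×82.4 + 0.1×75.5 + 0.36×45.4 = 57.158%
Difference = 57.158 − 71.3882 = -14.2302 pp.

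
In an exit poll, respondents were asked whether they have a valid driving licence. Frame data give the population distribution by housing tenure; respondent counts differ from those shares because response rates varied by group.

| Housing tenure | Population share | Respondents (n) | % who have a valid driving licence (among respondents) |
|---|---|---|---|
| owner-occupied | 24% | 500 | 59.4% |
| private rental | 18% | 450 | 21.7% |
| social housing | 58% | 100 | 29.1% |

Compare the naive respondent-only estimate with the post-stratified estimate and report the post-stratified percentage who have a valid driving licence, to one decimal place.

Unadjusted (pooled respondent) estimate weights by respondent counts:
  (500/1050)×59.4 + (450/1050)×21.7 + (100/1050)×29.1 = 40.3571%
Post-stratifying to population shares instead:
  0.24×59.4 + 0.18×21.7 + 0.58×29.1 = 35.04%

35.0%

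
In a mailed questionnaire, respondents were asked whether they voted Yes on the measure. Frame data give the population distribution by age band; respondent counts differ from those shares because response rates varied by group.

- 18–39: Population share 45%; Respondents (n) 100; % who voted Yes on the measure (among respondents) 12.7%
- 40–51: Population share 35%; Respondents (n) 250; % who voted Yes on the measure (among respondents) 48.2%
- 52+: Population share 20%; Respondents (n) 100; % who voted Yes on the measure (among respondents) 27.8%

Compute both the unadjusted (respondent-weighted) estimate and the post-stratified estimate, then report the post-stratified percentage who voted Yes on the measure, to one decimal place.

28.1%

Unadjusted (pooled respondent) estimate weights by respondent counts:
  (100/450)×12.7 + (250/450)×48.2 + (100/450)×27.8 = 35.7778%
Post-stratified estimate weights by population shares:
  0.45×12.7 + 0.35×48.2 + 0.2×27.8 = 28.145%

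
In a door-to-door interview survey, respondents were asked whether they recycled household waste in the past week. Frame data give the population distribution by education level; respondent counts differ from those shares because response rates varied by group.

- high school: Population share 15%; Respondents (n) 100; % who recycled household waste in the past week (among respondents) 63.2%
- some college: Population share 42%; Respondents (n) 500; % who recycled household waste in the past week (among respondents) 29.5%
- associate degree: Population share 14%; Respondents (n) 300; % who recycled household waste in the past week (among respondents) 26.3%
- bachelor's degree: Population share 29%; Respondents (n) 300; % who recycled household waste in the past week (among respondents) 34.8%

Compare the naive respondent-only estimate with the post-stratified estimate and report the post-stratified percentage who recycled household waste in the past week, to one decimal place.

Unadjusted (pooled respondent) estimate weights by respondent counts:
  (100/1200)×63.2 + (500/1200)×29.5 + (300/1200)×26.3 + (300/1200)×34.8 = 32.8333%
Post-stratifying to population shares instead:
  0.15×63.2 + 0.42×29.5 + 0.14×26.3 + 0.29×34.8 = 35.644%

35.6%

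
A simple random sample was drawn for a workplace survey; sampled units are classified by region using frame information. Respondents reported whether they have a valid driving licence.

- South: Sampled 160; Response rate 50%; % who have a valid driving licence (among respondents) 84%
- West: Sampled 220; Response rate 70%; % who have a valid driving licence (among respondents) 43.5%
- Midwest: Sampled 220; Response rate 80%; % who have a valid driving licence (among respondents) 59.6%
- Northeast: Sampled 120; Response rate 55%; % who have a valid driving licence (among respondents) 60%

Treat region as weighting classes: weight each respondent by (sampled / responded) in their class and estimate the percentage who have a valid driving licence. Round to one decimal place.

With weight = n_sampled/n_responded per class, the weighted class total is n_sampled:
  South: 160 × 84 = 13,440
  West: 220 × 43.5 = 9570
  Midwest: 220 × 59.6 = 13,112
  Northeast: 120 × 60 = 7200
Adjusted estimate = 43,322 / 720 = 60.1694 → 60.2%.

60.2%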